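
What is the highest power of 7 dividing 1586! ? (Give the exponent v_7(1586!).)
v_7(1586!) = 262

Legendre's formula: v_p(n!) = Σ_{k ≥ 1} ⌊n / p^k⌋. For p = 7, n = 1586, the terms are:
  ⌊1586/7^1⌋ = ⌊1586/7⌋ = 226
  ⌊1586/7^2⌋ = ⌊1586/49⌋ = 32
  ⌊1586/7^3⌋ = ⌊1586/343⌋ = 4
(the next term ⌊1586/7^4⌋ = 0, terminating the sum). Summing: v_7(1586!) = 226 + 32 + 4 = 262.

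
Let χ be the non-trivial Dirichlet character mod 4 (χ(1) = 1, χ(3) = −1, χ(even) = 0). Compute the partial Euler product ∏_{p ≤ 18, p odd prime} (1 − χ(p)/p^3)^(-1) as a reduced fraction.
∏ = 87995602569875/90796952813568

The odd primes p ≤ 18 are [3, 5, 7, 11, 13, 17]. For each, χ(p) = 1 if p ≡ 1 mod 4, χ(p) = −1 if p ≡ 3 mod 4. Taking (1 − χ(p)/p^3)^(-1) = p^3/(p^3 − χ(p)): (1 − (-1)/3^3)^(-1) · (1 − (1)/5^3)^(-1) · (1 − (-1)/7^3)^(-1) · (1 − (-1)/11^3)^(-1) · (1 − (1)/13^3)^(-1) · (1 − (1)/17^3)^(-1) = 87995602569875/90796952813568.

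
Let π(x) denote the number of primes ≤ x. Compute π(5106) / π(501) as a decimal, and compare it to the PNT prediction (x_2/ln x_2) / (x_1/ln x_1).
π(5106)/π(501) = 682/95 ≈ 7.1789;  PNT prediction ≈ 7.4205.

π(501) = 95 and π(5106) = 682, so π(5106)/π(501) ≈ 7.1789. The PNT-predicted ratio is (5106/ln(5106)) / (501/ln(501)) ≈ 7.4205. The two agree to within a few percent, as expected.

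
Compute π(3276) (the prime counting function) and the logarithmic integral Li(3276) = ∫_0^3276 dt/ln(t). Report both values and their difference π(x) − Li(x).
π(3276) = 462;  Li(3276) ≈ 477.04;  π(x) − Li(x) ≈ -15.04.

Direct count of primes ≤ 3276 gives π(3276) = 462. Numerical evaluation of the logarithmic integral gives Li(3276) ≈ 477.04. The difference π(x) − Li(x) ≈ -15.04 is typically negative for small/moderate x (Li(x) overestimates), though Littlewood's theorem shows this sign changes infinitely often.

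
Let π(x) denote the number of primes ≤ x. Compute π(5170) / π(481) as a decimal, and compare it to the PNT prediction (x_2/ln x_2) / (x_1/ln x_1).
π(5170)/π(481) = 688/92 ≈ 7.4783;  PNT prediction ≈ 7.7633.

π(481) = 92 and π(5170) = 688, so π(5170)/π(481) ≈ 7.4783. The PNT-predicted ratio is (5170/ln(5170)) / (481/ln(481)) ≈ 7.7633. The two agree to within a few percent, as expected.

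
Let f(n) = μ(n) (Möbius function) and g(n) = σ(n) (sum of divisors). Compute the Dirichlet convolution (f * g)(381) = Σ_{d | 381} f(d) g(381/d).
(μ * σ)(381) = 381

Divisors of 381: [1, 3, 127, 381]. For each d | 381:
  d = 1: μ(1) · σ(381/1) = 1 · 512 = 512
  d = 3: μ(3) · σ(381/3) = -1 · 128 = -128
  d = 127: μ(127) · σ(381/127) = -1 · 4 = -4
  d = 381: μ(381) · σ(381/381) = 1 · 1 = 1
Summing: (μ * σ)(381) = 512 + -128 + -4 + 1 = 381.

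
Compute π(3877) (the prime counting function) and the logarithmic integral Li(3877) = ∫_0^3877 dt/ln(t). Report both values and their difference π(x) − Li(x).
π(3877) = 537;  Li(3877) ≈ 550.51;  π(x) − Li(x) ≈ -13.51.

Direct count of primes ≤ 3877 gives π(3877) = 537. Numerical evaluation of the logarithmic integral gives Li(3877) ≈ 550.51. The difference π(x) − Li(x) ≈ -13.51 is typically negative for small/moderate x (Li(x) overestimates), though Littlewood's theorem shows this sign changes infinitely often.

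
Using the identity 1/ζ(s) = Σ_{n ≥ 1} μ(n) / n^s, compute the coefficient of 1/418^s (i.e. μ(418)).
μ(418) = -1

Factor n = 418 = 2 · 11 · 19. μ(n) = 0 if any exponent ≥ 2 (not squarefree); otherwise μ(n) = (−1)^{ω(n)} where ω(n) is the number of distinct prime factors. Applying: μ(418) = -1.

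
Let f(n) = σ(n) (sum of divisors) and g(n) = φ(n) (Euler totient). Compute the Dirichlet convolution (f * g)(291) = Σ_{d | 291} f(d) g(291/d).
(σ * φ)(291) = 1164

Divisors of 291: [1, 3, 97, 291]. For each d | 291:
  d = 1: σ(1) · φ(291/1) = 1 · 192 = 192
  d = 3: σ(3) · φ(291/3) = 4 · 96 = 384
  d = 97: σ(97) · φ(291/97) = 98 · 2 = 196
  d = 291: σ(291) · φ(291/291) = 392 · 1 = 392
Summing: (σ * φ)(291) = 192 + 384 + 196 + 392 = 1164.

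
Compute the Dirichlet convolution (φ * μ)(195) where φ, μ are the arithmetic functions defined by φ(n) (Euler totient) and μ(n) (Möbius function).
(φ * μ)(195) = 33

Divisors of 195: [1, 3, 5, 13, 15, 39, 65, 195]. For each d | 195:
  d = 1: φ(1) · μ(195/1) = 1 · -1 = -1
  d = 3: φ(3) · μ(195/3) = 2 · 1 = 2
  d = 5: φ(5) · μ(195/5) = 4 · 1 = 4
  d = 13: φ(13) · μ(195/13) = 12 · 1 = 12
  d = 15: φ(15) · μ(195/15) = 8 · -1 = -8
  d = 39: φ(39) · μ(195/39) = 24 · -1 = -24
  d = 65: φ(65) · μ(195/65) = 48 · -1 = -48
  d = 195: φ(195) · μ(195/195) = 96 · 1 = 96
Summing: (φ * μ)(195) = -1 + 2 + 4 + 12 + -8 + -24 + -48 + 96 = 33.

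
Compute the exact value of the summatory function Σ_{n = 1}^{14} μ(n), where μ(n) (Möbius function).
Σ_{n ≤ 14} μ(n) = -2

Compute μ(n) for each 1 ≤ n ≤ 14: μ(1) = 1, μ(2) = -1, μ(3) = -1, μ(4) = 0, μ(5) = -1, μ(6) = 1, μ(7) = -1, μ(8) = 0, μ(9) = 0, μ(10) = 1, μ(11) = -1, μ(12) = 0, μ(13) = -1, μ(14) = 1. Summing all 14 values: -2. (Mertens function M(x) = Σ_{n ≤ x} μ(n); on average M(x) should be small (PNT ⟺ M(x) = o(x)).)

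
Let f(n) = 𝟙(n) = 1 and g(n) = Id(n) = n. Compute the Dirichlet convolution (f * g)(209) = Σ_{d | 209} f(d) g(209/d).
(𝟙 * Id)(209) = 240

Divisors of 209: [1, 11, 19, 209]. For each d | 209:
  d = 1: 𝟙(1) · Id(209/1) = 1 · 209 = 209
  d = 11: 𝟙(11) · Id(209/11) = 1 · 19 = 19
  d = 19: 𝟙(19) · Id(209/19) = 1 · 11 = 11
  d = 209: 𝟙(209) · Id(209/209) = 1 · 1 = 1
Summing: (𝟙 * Id)(209) = 209 + 19 + 11 + 1 = 240.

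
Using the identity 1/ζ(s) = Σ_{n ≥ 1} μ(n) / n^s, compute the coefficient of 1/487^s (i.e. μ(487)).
μ(487) = -1

Factor n = 487 = 487. μ(n) = 0 if any exponent ≥ 2 (not squarefree); otherwise μ(n) = (−1)^{ω(n)} where ω(n) is the number of distinct prime factors. Applying: μ(487) = -1.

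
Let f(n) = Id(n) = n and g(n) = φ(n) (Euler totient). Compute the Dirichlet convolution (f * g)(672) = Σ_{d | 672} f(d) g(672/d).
(Id * φ)(672) = 7280

Divisors of 672: [1, 2, 3, 4, 6, 7, 8, 12, 14, 16, 21, 24, 28, 32, 42, 48, 56, 84, 96, 112, 168, 224, 336, 672]. For each d | 672:
  d = 1: Id(1) · φ(672/1) = 1 · 192 = 192
  d = 2: Id(2) · φ(672/2) = 2 · 96 = 192
  d = 3: Id(3) · φ(672/3) = 3 · 96 = 288
  d = 4: Id(4) · φ(672/4) = 4 · 48 = 192
  d = 6: Id(6) · φ(672/6) = 6 · 48 = 288
  d = 7: Id(7) · φ(672/7) = 7 · 32 = 224
  d = 8: Id(8) · φ(672/8) = 8 · 24 = 192
  d = 12: Id(12) · φ(672/12) = 12 · 24 = 288
  d = 14: Id(14) · φ(672/14) = 14 · 16 = 224
  d = 16: Id(16) · φ(672/16) = 16 · 12 = 192
  d = 21: Id(21) · φ(672/21) = 21 · 16 = 336
  d = 24: Id(24) · φ(672/24) = 24 · 12 = 288
  d = 28: Id(28) · φ(672/28) = 28 · 8 = 224
  d = 32: Id(32) · φ(672/32) = 32 · 12 = 384
  d = 42: Id(42) · φ(672/42) = 42 · 8 = 336
  d = 48: Id(48) · φ(672/48) = 48 · 6 = 288
  d = 56: Id(56) · φ(672/56) = 56 · 4 = 224
  d = 84: Id(84) · φ(672/84) = 84 · 4 = 336
  d = 96: Id(96) · φ(672/96) = 96 · 6 = 576
  d = 112: Id(112) · φ(672/112) = 112 · 2 = 224
  d = 168: Id(168) · φ(672/168) = 168 · 2 = 336
  d = 224: Id(224) · φ(672/224) = 224 · 2 = 448
  d = 336: Id(336) · φ(672/336) = 336 · 1 = 336
  d = 672: Id(672) · φ(672/672) = 672 · 1 = 672
Summing: (Id * φ)(672) = 192 + 192 + 288 + 192 + 288 + 224 + 192 + 288 + 224 + 192 + 336 + 288 + 224 + 384 + 336 + 288 + 224 + 336 + 576 + 224 + 336 + 448 + 336 + 672 = 7280.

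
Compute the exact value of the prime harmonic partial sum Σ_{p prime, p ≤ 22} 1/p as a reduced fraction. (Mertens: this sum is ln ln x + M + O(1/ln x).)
Σ 1/p = 14117683/9699690

π(22) = 8, so the primes ≤ 22 are [2, 3, 5, 7, 11, 13, 17, 19]. Summing 1/p over these primes: 14117683/9699690 ≈ 1.4555. Mertens estimate ln ln(22) + 0.2615 ≈ 1.3900.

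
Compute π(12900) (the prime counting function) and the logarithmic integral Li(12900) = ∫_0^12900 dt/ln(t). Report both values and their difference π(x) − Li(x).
π(12900) = 1535;  Li(12900) ≈ 1556.55;  π(x) − Li(x) ≈ -21.55.

Direct count of primes ≤ 12900 gives π(12900) = 1535. Numerical evaluation of the logarithmic integral gives Li(12900) ≈ 1556.55. The difference π(x) − Li(x) ≈ -21.55 is typically negative for small/moderate x (Li(x) overestimates), though Littlewood's theorem shows this sign changes infinitely often.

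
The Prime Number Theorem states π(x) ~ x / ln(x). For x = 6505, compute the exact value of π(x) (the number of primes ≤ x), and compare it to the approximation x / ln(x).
π(6505) = 842;  x/ln(x) ≈ 740.86;  relative error ≈ 12.01%.

Directly count primes up to 6505: π(6505) = 842. The PNT approximation gives 6505/ln(6505) ≈ 6505/8.78033 ≈ 740.86. Relative error (π(x) − x/ln(x)) / π(x) ≈ 12.01%; the approximation is known to undercount slightly (Li(x) is a better estimate).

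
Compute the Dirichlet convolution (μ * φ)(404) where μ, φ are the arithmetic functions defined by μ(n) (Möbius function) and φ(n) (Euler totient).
(μ * φ)(404) = 99

Divisors of 404: [1, 2, 4, 101, 202, 404]. For each d | 404:
  d = 1: μ(1) · φ(404/1) = 1 · 200 = 200
  d = 2: μ(2) · φ(404/2) = -1 · 100 = -100
  d = 4: μ(4) · φ(404/4) = 0 · 100 = 0
  d = 101: μ(101) · φ(404/101) = -1 · 2 = -2
  d = 202: μ(202) · φ(404/202) = 1 · 1 = 1
  d = 404: μ(404) · φ(404/404) = 0 · 1 = 0
Summing: (μ * φ)(404) = 200 + -100 + 0 + -2 + 1 + 0 = 99.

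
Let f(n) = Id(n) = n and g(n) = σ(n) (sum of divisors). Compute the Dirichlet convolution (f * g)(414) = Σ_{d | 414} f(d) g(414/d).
(Id * σ)(414) = 7990

Divisors of 414: [1, 2, 3, 6, 9, 18, 23, 46, 69, 138, 207, 414]. For each d | 414:
  d = 1: Id(1) · σ(414/1) = 1 · 936 = 936
  d = 2: Id(2) · σ(414/2) = 2 · 312 = 624
  d = 3: Id(3) · σ(414/3) = 3 · 288 = 864
  d = 6: Id(6) · σ(414/6) = 6 · 96 = 576
  d = 9: Id(9) · σ(414/9) = 9 · 72 = 648
  d = 18: Id(18) · σ(414/18) = 18 · 24 = 432
  d = 23: Id(23) · σ(414/23) = 23 · 39 = 897
  d = 46: Id(46) · σ(414/46) = 46 · 13 = 598
  d = 69: Id(69) · σ(414/69) = 69 · 12 = 828
  d = 138: Id(138) · σ(414/138) = 138 · 4 = 552
  d = 207: Id(207) · σ(414/207) = 207 · 3 = 621
  d = 414: Id(414) · σ(414/414) = 414 · 1 = 414
Summing: (Id * σ)(414) = 936 + 624 + 864 + 576 + 648 + 432 + 897 + 598 + 828 + 552 + 621 + 414 = 7990.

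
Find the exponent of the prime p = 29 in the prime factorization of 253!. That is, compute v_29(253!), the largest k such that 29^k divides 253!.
v_29(253!) = 8

Legendre's formula: v_p(n!) = Σ_{k ≥ 1} ⌊n / p^k⌋. For p = 29, n = 253, the terms are:
  ⌊253/29^1⌋ = ⌊253/29⌋ = 8
(the next term ⌊253/29^2⌋ = 0, terminating the sum). Summing: v_29(253!) = 8 = 8.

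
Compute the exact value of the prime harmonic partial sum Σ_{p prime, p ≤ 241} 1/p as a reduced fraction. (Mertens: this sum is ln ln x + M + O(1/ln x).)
Σ 1/p = 506873196134241441348690763593294873492730445394823722837469097176314709804649267964680634478659521/256041159035492609053110100510385311995538591998443060216114576417920917800321526504084465112487730

π(241) = 53, so the primes ≤ 241 are [2, 3, 5, 7, 11, 13, 17, 19, 23, 29, 31, 37, 41, 43, 47, 53, 59, 61, 67, 71, 73, 79, 83, 89, 97, 101, 103, 107, 109, 113, 127, 131, 137, 139, 149, 151, 157, 163, 167, 173, 179, 181, 191, 193, 197, 199, 211, 223, 227, 229, 233, 239, 241]. Summing 1/p over these primes: 506873196134241441348690763593294873492730445394823722837469097176314709804649267964680634478659521/256041159035492609053110100510385311995538591998443060216114576417920917800321526504084465112487730 ≈ 1.9797. Mertens estimate ln ln(241) + 0.2615 ≈ 1.9635.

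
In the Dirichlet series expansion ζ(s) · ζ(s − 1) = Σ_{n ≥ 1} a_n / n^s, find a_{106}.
σ(106) = 162

In the product (Σ m^0/m^s)(Σ k / k^s) = Σ (Σ_{d | n} d) / n^s, the coefficient of 1/n^s is σ(n) = Σ_{d | n} d. For n = 106, divisors are [1, 2, 53, 106]; summing: σ(106) = 162.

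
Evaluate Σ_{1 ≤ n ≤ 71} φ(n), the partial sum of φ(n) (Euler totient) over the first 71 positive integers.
Σ_{n ≤ 71} φ(n) = 1564

Compute φ(n) for each 1 ≤ n ≤ 71: φ(1) = 1, φ(2) = 1, φ(3) = 2, φ(4) = 2, φ(5) = 4, φ(6) = 2, φ(7) = 6, φ(8) = 4, φ(9) = 6, φ(10) = 4, φ(11) = 10, φ(12) = 4, φ(13) = 12, φ(14) = 6, φ(15) = 8, φ(16) = 8, φ(17) = 16, φ(18) = 6, φ(19) = 18, φ(20) = 8, φ(21) = 12, φ(22) = 10, φ(23) = 22, φ(24) = 8, φ(25) = 20, φ(26) = 12, φ(27) = 18, φ(28) = 12, φ(29) = 28, φ(30) = 8, φ(31) = 30, φ(32) = 16, φ(33) = 20, φ(34) = 16, φ(35) = 24, φ(36) = 12, φ(37) = 36, φ(38) = 18, φ(39) = 24, φ(40) = 16, φ(41) = 40, φ(42) = 12, φ(43) = 42, φ(44) = 20, φ(45) = 24, φ(46) = 22, φ(47) = 46, φ(48) = 16, φ(49) = 42, φ(50) = 20, φ(51) = 32, φ(52) = 24, φ(53) = 52, φ(54) = 18, φ(55) = 40, φ(56) = 24, φ(57) = 36, φ(58) = 28, φ(59) = 58, φ(60) = 16, φ(61) = 60, φ(62) = 30, φ(63) = 36, φ(64) = 32, φ(65) = 48, φ(66) = 20, φ(67) = 66, φ(68) = 32, φ(69) = 44, φ(70) = 24, φ(71) = 70. Summing all 71 values: 1564. (Average order: Σ_{n ≤ x} φ(n) ~ (3/π²) x². For x = 71, (3/π²)·71² ≈ 1532.28.)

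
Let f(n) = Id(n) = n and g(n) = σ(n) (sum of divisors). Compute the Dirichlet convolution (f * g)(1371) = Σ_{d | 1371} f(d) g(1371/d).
(Id * σ)(1371) = 6405

Divisors of 1371: [1, 3, 457, 1371]. For each d | 1371:
  d = 1: Id(1) · σ(1371/1) = 1 · 1832 = 1832
  d = 3: Id(3) · σ(1371/3) = 3 · 458 = 1374
  d = 457: Id(457) · σ(1371/457) = 457 · 4 = 1828
  d = 1371: Id(1371) · σ(1371/1371) = 1371 · 1 = 1371
Summing: (Id * σ)(1371) = 1832 + 1374 + 1828 + 1371 = 6405.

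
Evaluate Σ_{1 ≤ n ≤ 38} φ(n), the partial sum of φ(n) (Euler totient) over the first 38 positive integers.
Σ_{n ≤ 38} φ(n) = 450

Compute φ(n) for each 1 ≤ n ≤ 38: φ(1) = 1, φ(2) = 1, φ(3) = 2, φ(4) = 2, φ(5) = 4, φ(6) = 2, φ(7) = 6, φ(8) = 4, φ(9) = 6, φ(10) = 4, φ(11) = 10, φ(12) = 4, φ(13) = 12, φ(14) = 6, φ(15) = 8, φ(16) = 8, φ(17) = 16, φ(18) = 6, φ(19) = 18, φ(20) = 8, φ(21) = 12, φ(22) = 10, φ(23) = 22, φ(24) = 8, φ(25) = 20, φ(26) = 12, φ(27) = 18, φ(28) = 12, φ(29) = 28, φ(30) = 8, φ(31) = 30, φ(32) = 16, φ(33) = 20, φ(34) = 16, φ(35) = 24, φ(36) = 12, φ(37) = 36, φ(38) = 18. Summing all 38 values: 450. (Average order: Σ_{n ≤ x} φ(n) ~ (3/π²) x². For x = 38, (3/π²)·38² ≈ 438.92.)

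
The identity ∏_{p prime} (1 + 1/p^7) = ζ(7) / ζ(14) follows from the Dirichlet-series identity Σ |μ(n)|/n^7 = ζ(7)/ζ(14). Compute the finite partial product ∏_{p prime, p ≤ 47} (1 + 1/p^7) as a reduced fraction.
∏ = 263853992248183929955588067841649958807762565359040660091503223132247928290282626850939575242745161896165376/261685269908462752626449098337825267072687203746267710284915637456014619560925349129829845059340019784340625

The primes p ≤ 47 are [2, 3, 5, 7, 11, 13, 17, 19, 23, 29, 31, 37, 41, 43, 47]. For each, (1 + 1/p^7) = (p^7 + 1)/p^7. Multiplying these fractions over p ∈ [2, 3, 5, 7, 11, 13, 17, 19, 23, 29, 31, 37, 41, 43, 47] gives 263853992248183929955588067841649958807762565359040660091503223132247928290282626850939575242745161896165376/261685269908462752626449098337825267072687203746267710284915637456014619560925349129829845059340019784340625. (In the limit P → ∞ this tends to ζ(7)/ζ(14).)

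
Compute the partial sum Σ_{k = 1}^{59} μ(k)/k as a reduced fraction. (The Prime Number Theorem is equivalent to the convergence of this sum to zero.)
Σ μ(k)/k = 15620172904808488514/961380175077106319535

Values of μ(k) for 1 ≤ k ≤ 59: μ(1) = 1, μ(2) = -1, μ(3) = -1, μ(5) = -1, μ(6) = 1, μ(7) = -1, μ(10) = 1, μ(11) = -1, μ(13) = -1, μ(14) = 1, μ(15) = 1, μ(17) = -1, μ(19) = -1, μ(21) = 1, μ(22) = 1, μ(23) = -1, μ(26) = 1, μ(29) = -1, μ(30) = -1, μ(31) = -1, μ(33) = 1, μ(34) = 1, μ(35) = 1, μ(37) = -1, μ(38) = 1, μ(39) = 1, μ(41) = -1, μ(42) = -1, μ(43) = -1, μ(46) = 1, μ(47) = -1, μ(51) = 1, μ(53) = -1, μ(55) = 1, μ(57) = 1, μ(58) = 1, μ(59) = -1, with μ = 0 on non-squarefree integers. Summing μ(k)/k for k where μ(k) ≠ 0 gives 15620172904808488514/961380175077106319535 ≈ 0.0162. (PNT ⟺ this sum → 0 as n → ∞.)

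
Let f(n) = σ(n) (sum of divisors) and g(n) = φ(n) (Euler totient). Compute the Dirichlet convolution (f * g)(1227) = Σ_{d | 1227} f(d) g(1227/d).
(σ * φ)(1227) = 4908

Divisors of 1227: [1, 3, 409, 1227]. For each d | 1227:
  d = 1: σ(1) · φ(1227/1) = 1 · 816 = 816
  d = 3: σ(3) · φ(1227/3) = 4 · 408 = 1632
  d = 409: σ(409) · φ(1227/409) = 410 · 2 = 820
  d = 1227: σ(1227) · φ(1227/1227) = 1640 · 1 = 1640
Summing: (σ * φ)(1227) = 816 + 1632 + 820 + 1640 = 4908.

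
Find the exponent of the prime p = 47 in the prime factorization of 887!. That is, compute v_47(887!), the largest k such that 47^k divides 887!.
v_47(887!) = 18

Legendre's formula: v_p(n!) = Σ_{k ≥ 1} ⌊n / p^k⌋. For p = 47, n = 887, the terms are:
  ⌊887/47^1⌋ = ⌊887/47⌋ = 18
(the next term ⌊887/47^2⌋ = 0, terminating the sum). Summing: v_47(887!) = 18 = 18.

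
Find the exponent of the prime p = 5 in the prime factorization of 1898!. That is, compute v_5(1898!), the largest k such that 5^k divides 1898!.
v_5(1898!) = 472

Legendre's formula: v_p(n!) = Σ_{k ≥ 1} ⌊n / p^k⌋. For p = 5, n = 1898, the terms are:
  ⌊1898/5^1⌋ = ⌊1898/5⌋ = 379
  ⌊1898/5^2⌋ = ⌊1898/25⌋ = 75
  ⌊1898/5^3⌋ = ⌊1898/125⌋ = 15
  ⌊1898/5^4⌋ = ⌊1898/625⌋ = 3
(the next term ⌊1898/5^5⌋ = 0, terminating the sum). Summing: v_5(1898!) = 379 + 75 + 15 + 3 = 472.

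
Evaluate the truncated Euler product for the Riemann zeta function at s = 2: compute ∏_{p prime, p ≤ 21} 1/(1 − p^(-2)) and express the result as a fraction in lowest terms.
∏ = 14933966047/9172942848

The primes p ≤ 21 are [2, 3, 5, 7, 11, 13, 17, 19]. For each prime, (1 − 1/p^2)^(-1) = p^2 / (p^2 − 1). The product is (1 − 1/2^2)^(-1), (1 − 1/3^2)^(-1), (1 − 1/5^2)^(-1), (1 − 1/7^2)^(-1), (1 − 1/11^2)^(-1), (1 − 1/13^2)^(-1), (1 − 1/17^2)^(-1), (1 − 1/19^2)^(-1) = ∏ p^2 / (p^2 − 1) = 14933966047/9172942848.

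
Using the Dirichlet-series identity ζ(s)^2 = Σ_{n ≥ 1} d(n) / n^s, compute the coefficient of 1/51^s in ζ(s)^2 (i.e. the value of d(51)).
d(51) = 4

ζ(s)^2 = (Σ 1/m^s)(Σ 1/k^s). The coefficient of 1/n^s in the product is the number of ordered pairs (m, k) with mk = n, which equals d(n). For n = 51, divisors are [1, 3, 17, 51], so d(51) = 4.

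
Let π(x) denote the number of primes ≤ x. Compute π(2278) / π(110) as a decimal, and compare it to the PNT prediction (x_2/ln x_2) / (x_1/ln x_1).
π(2278)/π(110) = 338/29 ≈ 11.6552;  PNT prediction ≈ 12.5911.

π(110) = 29 and π(2278) = 338, so π(2278)/π(110) ≈ 11.6552. The PNT-predicted ratio is (2278/ln(2278)) / (110/ln(110)) ≈ 12.5911. The two agree to within a few percent, as expected.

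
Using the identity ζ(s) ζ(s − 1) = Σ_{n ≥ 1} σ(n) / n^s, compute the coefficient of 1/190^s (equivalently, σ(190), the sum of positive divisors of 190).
σ(190) = 360

In the product (Σ m^0/m^s)(Σ k / k^s) = Σ (Σ_{d | n} d) / n^s, the coefficient of 1/n^s is σ(n) = Σ_{d | n} d. For n = 190, divisors are [1, 2, 5, 10, 19, 38, 95, 190]; summing: σ(190) = 360.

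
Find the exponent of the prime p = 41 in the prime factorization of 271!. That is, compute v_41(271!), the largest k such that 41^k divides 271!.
v_41(271!) = 6

Legendre's formula: v_p(n!) = Σ_{k ≥ 1} ⌊n / p^k⌋. For p = 41, n = 271, the terms are:
  ⌊271/41^1⌋ = ⌊271/41⌋ = 6
(the next term ⌊271/41^2⌋ = 0, terminating the sum). Summing: v_41(271!) = 6 = 6.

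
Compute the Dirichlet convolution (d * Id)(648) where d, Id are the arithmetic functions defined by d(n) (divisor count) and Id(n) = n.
(d * Id)(648) = 4654

Divisors of 648: [1, 2, 3, 4, 6, 8, 9, 12, 18, 24, 27, 36, 54, 72, 81, 108, 162, 216, 324, 648]. For each d | 648:
  d = 1: d(1) · Id(648/1) = 1 · 648 = 648
  d = 2: d(2) · Id(648/2) = 2 · 324 = 648
  d = 3: d(3) · Id(648/3) = 2 · 216 = 432
  d = 4: d(4) · Id(648/4) = 3 · 162 = 486
  d = 6: d(6) · Id(648/6) = 4 · 108 = 432
  d = 8: d(8) · Id(648/8) = 4 · 81 = 324
  d = 9: d(9) · Id(648/9) = 3 · 72 = 216
  d = 12: d(12) · Id(648/12) = 6 · 54 = 324
  d = 18: d(18) · Id(648/18) = 6 · 36 = 216
  d = 24: d(24) · Id(648/24) = 8 · 27 = 216
  d = 27: d(27) · Id(648/27) = 4 · 24 = 96
  d = 36: d(36) · Id(648/36) = 9 · 18 = 162
  d = 54: d(54) · Id(648/54) = 8 · 12 = 96
  d = 72: d(72) · Id(648/72) = 12 · 9 = 108
  d = 81: d(81) · Id(648/81) = 5 · 8 = 40
  d = 108: d(108) · Id(648/108) = 12 · 6 = 72
  d = 162: d(162) · Id(648/162) = 10 · 4 = 40
  d = 216: d(216) · Id(648/216) = 16 · 3 = 48
  d = 324: d(324) · Id(648/324) = 15 · 2 = 30
  d = 648: d(648) · Id(648/648) = 20 · 1 = 20
Summing: (d * Id)(648) = 648 + 648 + 432 + 486 + 432 + 324 + 216 + 324 + 216 + 216 + 96 + 162 + 96 + 108 + 40 + 72 + 40 + 48 + 30 + 20 = 4654.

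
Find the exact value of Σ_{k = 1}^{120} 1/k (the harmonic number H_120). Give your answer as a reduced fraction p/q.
H_120 = 18661952910524692834612799443020757786224277983797/3475956553913558034594585593659201286533187398464

Direct summation: H_120 = 1 + 1/2 + ... + 1/120. The least common denominator is lcm(1, ..., 120) = 955888052326228459513511038256280353796626534577600; over this denominator the numerator is 955888052326228459513511038256280353796626534577600 + 477944026163114229756755519128140176898313267288800 + 318629350775409486504503679418760117932208844859200 + 238972013081557114878377759564070088449156633644400 + 191177610465245691902702207651256070759325306915520 + 159314675387704743252251839709380058966104422429600 + 136555436046604065644787291179468621970946647796800 + 119486006540778557439188879782035044224578316822200 + 106209783591803162168167893139586705977402948286400 + 95588805232622845951351103825628035379662653457760 + 86898913847838950864864639841480032163329684961600 + 79657337693852371626125919854690029483052211214800 + 73529850178940650731808541404329257984355887275200 + 68277718023302032822393645589734310985473323898400 + 63725870155081897300900735883752023586441768971840 + 59743003270389278719594439891017522112289158411100 + 56228708960366379971383002250369432576272149092800 + 53104891795901581084083946569793352988701474143200 + 50309897490854129448079528329277913357717186030400 + 47794402616311422975675551912814017689831326728880 + 45518478682201355214929097059822873990315549265600 + 43449456923919475432432319920740016081664842480800 + 41560350101140367804935262532881754512896805851200 + 39828668846926185813062959927345014741526105607400 + 38235522093049138380540441530251214151865061383104 + 36764925089470325365904270702164628992177943637600 + 35403261197267720722722631046528901992467649428800 + 34138859011651016411196822794867155492736661949200 + 32961656976766498603914173732975184613676777054400 + 31862935077540948650450367941876011793220884485920 + 30835098462136401919790678653428398509568597889600 + 29871501635194639359797219945508761056144579205550 + 28966304615946316954954879947160010721109894987200 + 28114354480183189985691501125184716288136074546400 + 27311087209320813128957458235893724394189329559360 + 26552445897950790542041973284896676494350737071600 + 25834812225033201608473271304223793345854771204800 + 25154948745427064724039764164638956678858593015200 + 24509950059646883577269513801443085994785295758400 + 23897201308155711487837775956407008844915663364440 + 23314342739664108768622220445275130580405525233600 + 22759239341100677607464548529911436995157774632800 + 22229954705261126965430489261773961716200617083200 + 21724728461959737716216159960370008040832421240400 + 21241956718360632433633578627917341195480589657280 + 20780175050570183902467631266440877256448402925600 + 20338043666515499138585341239495326676523968820800 + 19914334423463092906531479963672507370763052803700 + 19507919435229152234969613025638374567278092542400 + 19117761046524569190270220765125607075932530691552 + 18742902986788793323794334083456477525424049697600 + 18382462544735162682952135351082314496088971818800 + 18035623628796763387047378080307176486728802539200 + 17701630598633860361361315523264450996233824714400 + 17379782769567790172972927968296006432665936992320 + 17069429505825508205598411397433577746368330974600 + 16769965830284709816026509443092637785905728676800 + 16480828488383249301957086866487592306838388527200 + 16201492412308956940906966750106446674519093806400 + 15931467538770474325225183970938005896610442242960 + 15670295939774237041205098987807874652403713681600 + 15417549231068200959895339326714199254784298944800 + 15172826227400451738309699019940957996771849755200 + 14935750817597319679898609972754380528072289602775 + 14705970035788130146361708280865851596871177455040 + 14483152307973158477477439973580005360554947493600 + 14266985855615350141992702063526572444725769172800 + 14057177240091594992845750562592358144068037273200 + 13853450033713455934978420844293918170965601950400 + 13655543604660406564478729117946862197094664779680 + 13463212004594767035401563919102540194318683585600 + 13276222948975395271020986642448338247175368535800 + 13094356881181211774157685455565484298583925131200 + 12917406112516600804236635652111896672927385602400 + 12745174031016379460180147176750404717288353794368 + 12577474372713532362019882082319478339429296507600 + 12414130549691278694980662834497147451904240708800 + 12254975029823441788634756900721542997392647879200 + 12099848763623145057133051117168105744261095374400 + 11948600654077855743918887978203504422457831682220 + 11801087065755906907574210348842967330822549809600 + 11657171369832054384311110222637565290202762616800 + 11516723522002752524259169135617835587911163067200 + 11379619670550338803732274264955718497578887316400 + 11245741792073275994276600450073886515254429818560 + 11114977352630563482715244630886980858100308541600 + 10987218992255499534638057910991728204558925684800 + 10862364230979868858108079980185004020416210620200 + 10740315194676724264196753238834610716816028478400 + 10620978359180316216816789313958670597740294828640 + 10504264311277235818829791629189893997765126753600 + 10390087525285091951233815633220438628224201462800 + 10278366154045467306596892884476132836522865963200 + 10169021833257749569292670619747663338261984410400 + 10061979498170825889615905665855582671543437206080 + 9957167211731546453265739981836253685381526401850 + 9854516003363179994984649878930725296872438500800 + 9753959717614576117484806512819187283639046271200 + 9655434871982105651651626649053336907036631662400 + 9558880523262284595135110382562803537966265345776 + 9464238141843846133797138992636439146501252817600 + 9371451493394396661897167041728238762712024848800 + 9280466527439111257412728526760003434918704219200 + 9191231272367581341476067675541157248044485909400 + 9103695736440271042985819411964574798063109853120 + 9017811814398381693523689040153588243364401269600 + 8933533199310546350593561105198881811183425556800 + 8850815299316930180680657761632225498116912357200 + 8769615158956224399206523286754865631161711326400 + 8689891384783895086486463984148003216332968496160 + 8611604075011067202824423768074597781951590401600 + 8534714752912754102799205698716788873184165487300 + 8459186303771933270031071135011330564571916235200 + 8384982915142354908013254721546318892952864338400 + 8312070020228073560987052506576350902579361170240 + 8240414244191624650978543433243796153419194263600 + 8169983353215627859089837933814361998261765252800 + 8100746206154478470453483375053223337259546903200 + 8032672708623768567340428892909918939467449870400 + 7965733769385237162612591985469002948305221121480 = 5132037050394290529518519846830708391211676445544175, so H_120 = 5132037050394290529518519846830708391211676445544175/955888052326228459513511038256280353796626534577600; reducing by gcd(5132037050394290529518519846830708391211676445544175, 955888052326228459513511038256280353796626534577600) = 275 gives 18661952910524692834612799443020757786224277983797/3475956553913558034594585593659201286533187398464 ≈ 5.36887. (The PNT-adjacent estimate ln(120) + γ ≈ 5.36471 matches within O(1/n).)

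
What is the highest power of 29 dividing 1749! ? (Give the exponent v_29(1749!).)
v_29(1749!) = 62

Legendre's formula: v_p(n!) = Σ_{k ≥ 1} ⌊n / p^k⌋. For p = 29, n = 1749, the terms are:
  ⌊1749/29^1⌋ = ⌊1749/29⌋ = 60
  ⌊1749/29^2⌋ = ⌊1749/841⌋ = 2
(the next term ⌊1749/29^3⌋ = 0, terminating the sum). Summing: v_29(1749!) = 60 + 2 = 62.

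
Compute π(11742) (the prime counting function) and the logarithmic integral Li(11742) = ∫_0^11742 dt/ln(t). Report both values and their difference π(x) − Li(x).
π(11742) = 1408;  Li(11742) ≈ 1433.60;  π(x) − Li(x) ≈ -25.60.

Direct count of primes ≤ 11742 gives π(11742) = 1408. Numerical evaluation of the logarithmic integral gives Li(11742) ≈ 1433.60. The difference π(x) − Li(x) ≈ -25.60 is typically negative for small/moderate x (Li(x) overestimates), though Littlewood's theorem shows this sign changes infinitely often.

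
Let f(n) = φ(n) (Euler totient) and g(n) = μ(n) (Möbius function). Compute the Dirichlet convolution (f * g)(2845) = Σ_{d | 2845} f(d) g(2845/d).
(φ * μ)(2845) = 1701

Divisors of 2845: [1, 5, 569, 2845]. For each d | 2845:
  d = 1: φ(1) · μ(2845/1) = 1 · 1 = 1
  d = 5: φ(5) · μ(2845/5) = 4 · -1 = -4
  d = 569: φ(569) · μ(2845/569) = 568 · -1 = -568
  d = 2845: φ(2845) · μ(2845/2845) = 2272 · 1 = 2272
Summing: (φ * μ)(2845) = 1 + -4 + -568 + 2272 = 1701.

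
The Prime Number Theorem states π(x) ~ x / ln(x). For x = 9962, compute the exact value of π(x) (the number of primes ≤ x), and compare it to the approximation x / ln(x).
π(9962) = 1227;  x/ln(x) ≈ 1082.06;  relative error ≈ 11.81%.

Directly count primes up to 9962: π(9962) = 1227. The PNT approximation gives 9962/ln(9962) ≈ 9962/9.20653 ≈ 1082.06. Relative error (π(x) − x/ln(x)) / π(x) ≈ 11.81%; the approximation is known to undercount slightly (Li(x) is a better estimate).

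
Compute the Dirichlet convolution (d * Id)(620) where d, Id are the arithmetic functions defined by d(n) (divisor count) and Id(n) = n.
(d * Id)(620) = 2541

Divisors of 620: [1, 2, 4, 5, 10, 20, 31, 62, 124, 155, 310, 620]. For each d | 620:
  d = 1: d(1) · Id(620/1) = 1 · 620 = 620
  d = 2: d(2) · Id(620/2) = 2 · 310 = 620
  d = 4: d(4) · Id(620/4) = 3 · 155 = 465
  d = 5: d(5) · Id(620/5) = 2 · 124 = 248
  d = 10: d(10) · Id(620/10) = 4 · 62 = 248
  d = 20: d(20) · Id(620/20) = 6 · 31 = 186
  d = 31: d(31) · Id(620/31) = 2 · 20 = 40
  d = 62: d(62) · Id(620/62) = 4 · 10 = 40
  d = 124: d(124) · Id(620/124) = 6 · 5 = 30
  d = 155: d(155) · Id(620/155) = 4 · 4 = 16
  d = 310: d(310) · Id(620/310) = 8 · 2 = 16
  d = 620: d(620) · Id(620/620) = 12 · 1 = 12
Summing: (d * Id)(620) = 620 + 620 + 465 + 248 + 248 + 186 + 40 + 40 + 30 + 16 + 16 + 12 = 2541.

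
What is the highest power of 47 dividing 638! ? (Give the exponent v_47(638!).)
v_47(638!) = 13

Legendre's formula: v_p(n!) = Σ_{k ≥ 1} ⌊n / p^k⌋. For p = 47, n = 638, the terms are:
  ⌊638/47^1⌋ = ⌊638/47⌋ = 13
(the next term ⌊638/47^2⌋ = 0, terminating the sum). Summing: v_47(638!) = 13 = 13.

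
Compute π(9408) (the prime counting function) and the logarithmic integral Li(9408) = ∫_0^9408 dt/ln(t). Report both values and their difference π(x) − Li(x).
π(9408) = 1163;  Li(9408) ≈ 1181.65;  π(x) − Li(x) ≈ -18.65.

Direct count of primes ≤ 9408 gives π(9408) = 1163. Numerical evaluation of the logarithmic integral gives Li(9408) ≈ 1181.65. The difference π(x) − Li(x) ≈ -18.65 is typically negative for small/moderate x (Li(x) overestimates), though Littlewood's theorem shows this sign changes infinitely often.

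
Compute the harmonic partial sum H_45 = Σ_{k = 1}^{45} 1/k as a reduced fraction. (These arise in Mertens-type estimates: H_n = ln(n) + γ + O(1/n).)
H_45 = 5914085889685464427/1345655451257488800

Direct summation: H_45 = 1 + 1/2 + ... + 1/45. The least common denominator is lcm(1, ..., 45) = 9419588158802421600; over this denominator the numerator is 9419588158802421600 + 4709794079401210800 + 3139862719600807200 + 2354897039700605400 + 1883917631760484320 + 1569931359800403600 + 1345655451257488800 + 1177448519850302700 + 1046620906533602400 + 941958815880242160 + 856326196254765600 + 784965679900201800 + 724583704523263200 + 672827725628744400 + 627972543920161440 + 588724259925151350 + 554093421106024800 + 523310453266801200 + 495767797831706400 + 470979407940121080 + 448551817085829600 + 428163098127382800 + 409547311252279200 + 392482839950100900 + 376783526352096864 + 362291852261631600 + 348873635511200800 + 336413862814372200 + 324813384786290400 + 313986271960080720 + 303857682542013600 + 294362129962575675 + 285442065418255200 + 277046710553012400 + 269131090251497760 + 261655226633400600 + 254583463751416800 + 247883898915853200 + 241527901507754400 + 235489703970060540 + 229746052653717600 + 224275908542914800 + 219060189739591200 + 214081549063691400 + 209324181306720480 = 41398601227798250989, so H_45 = 41398601227798250989/9419588158802421600; reducing by gcd(41398601227798250989, 9419588158802421600) = 7 gives 5914085889685464427/1345655451257488800 ≈ 4.39495. (The PNT-adjacent estimate ln(45) + γ ≈ 4.38388 matches within O(1/n).)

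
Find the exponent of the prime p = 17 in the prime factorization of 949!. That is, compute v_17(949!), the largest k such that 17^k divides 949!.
v_17(949!) = 58

Legendre's formula: v_p(n!) = Σ_{k ≥ 1} ⌊n / p^k⌋. For p = 17, n = 949, the terms are:
  ⌊949/17^1⌋ = ⌊949/17⌋ = 55
  ⌊949/17^2⌋ = ⌊949/289⌋ = 3
(the next term ⌊949/17^3⌋ = 0, terminating the sum). Summing: v_17(949!) = 55 + 3 = 58.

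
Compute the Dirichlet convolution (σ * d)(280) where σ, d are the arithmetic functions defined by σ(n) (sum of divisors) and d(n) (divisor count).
(σ * d)(280) = 3360

Divisors of 280: [1, 2, 4, 5, 7, 8, 10, 14, 20, 28, 35, 40, 56, 70, 140, 280]. For each d | 280:
  d = 1: σ(1) · d(280/1) = 1 · 16 = 16
  d = 2: σ(2) · d(280/2) = 3 · 12 = 36
  d = 4: σ(4) · d(280/4) = 7 · 8 = 56
  d = 5: σ(5) · d(280/5) = 6 · 8 = 48
  d = 7: σ(7) · d(280/7) = 8 · 8 = 64
  d = 8: σ(8) · d(280/8) = 15 · 4 = 60
  d = 10: σ(10) · d(280/10) = 18 · 6 = 108
  d = 14: σ(14) · d(280/14) = 24 · 6 = 144
  d = 20: σ(20) · d(280/20) = 42 · 4 = 168
  d = 28: σ(28) · d(280/28) = 56 · 4 = 224
  d = 35: σ(35) · d(280/35) = 48 · 4 = 192
  d = 40: σ(40) · d(280/40) = 90 · 2 = 180
  d = 56: σ(56) · d(280/56) = 120 · 2 = 240
  d = 70: σ(70) · d(280/70) = 144 · 3 = 432
  d = 140: σ(140) · d(280/140) = 336 · 2 = 672
  d = 280: σ(280) · d(280/280) = 720 · 1 = 720
Summing: (σ * d)(280) = 16 + 36 + 56 + 48 + 64 + 60 + 108 + 144 + 168 + 224 + 192 + 180 + 240 + 432 + 672 + 720 = 3360.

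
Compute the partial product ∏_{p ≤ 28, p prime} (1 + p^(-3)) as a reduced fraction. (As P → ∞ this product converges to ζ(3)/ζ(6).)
∏ = 16117288424681472/13642976755448975

The primes p ≤ 28 are [2, 3, 5, 7, 11, 13, 17, 19, 23]. For each, (1 + 1/p^3) = (p^3 + 1)/p^3. Multiplying these fractions over p ∈ [2, 3, 5, 7, 11, 13, 17, 19, 23] gives 16117288424681472/13642976755448975. (In the limit P → ∞ this tends to ζ(3)/ζ(6).)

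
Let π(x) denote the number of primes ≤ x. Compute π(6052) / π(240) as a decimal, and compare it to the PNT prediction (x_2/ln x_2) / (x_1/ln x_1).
π(6052)/π(240) = 789/52 ≈ 15.1731;  PNT prediction ≈ 15.8706.

π(240) = 52 and π(6052) = 789, so π(6052)/π(240) ≈ 15.1731. The PNT-predicted ratio is (6052/ln(6052)) / (240/ln(240)) ≈ 15.8706. The two agree to within a few percent, as expected.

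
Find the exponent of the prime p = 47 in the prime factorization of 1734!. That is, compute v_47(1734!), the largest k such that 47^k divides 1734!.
v_47(1734!) = 36

Legendre's formula: v_p(n!) = Σ_{k ≥ 1} ⌊n / p^k⌋. For p = 47, n = 1734, the terms are:
  ⌊1734/47^1⌋ = ⌊1734/47⌋ = 36
(the next term ⌊1734/47^2⌋ = 0, terminating the sum). Summing: v_47(1734!) = 36 = 36.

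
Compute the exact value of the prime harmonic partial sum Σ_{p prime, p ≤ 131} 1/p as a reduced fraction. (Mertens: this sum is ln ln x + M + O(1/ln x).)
Σ 1/p = 980956909242278731029785409368357903506317057050081/525896479052627740771371797072411912900610967452630

π(131) = 32, so the primes ≤ 131 are [2, 3, 5, 7, 11, 13, 17, 19, 23, 29, 31, 37, 41, 43, 47, 53, 59, 61, 67, 71, 73, 79, 83, 89, 97, 101, 103, 107, 109, 113, 127, 131]. Summing 1/p over these primes: 980956909242278731029785409368357903506317057050081/525896479052627740771371797072411912900610967452630 ≈ 1.8653. Mertens estimate ln ln(131) + 0.2615 ≈ 1.8457.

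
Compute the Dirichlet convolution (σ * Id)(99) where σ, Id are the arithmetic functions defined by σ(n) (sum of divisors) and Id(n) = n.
(σ * Id)(99) = 782

Divisors of 99: [1, 3, 9, 11, 33, 99]. For each d | 99:
  d = 1: σ(1) · Id(99/1) = 1 · 99 = 99
  d = 3: σ(3) · Id(99/3) = 4 · 33 = 132
  d = 9: σ(9) · Id(99/9) = 13 · 11 = 143
  d = 11: σ(11) · Id(99/11) = 12 · 9 = 108
  d = 33: σ(33) · Id(99/33) = 48 · 3 = 144
  d = 99: σ(99) · Id(99/99) = 156 · 1 = 156
Summing: (σ * Id)(99) = 99 + 132 + 143 + 108 + 144 + 156 = 782.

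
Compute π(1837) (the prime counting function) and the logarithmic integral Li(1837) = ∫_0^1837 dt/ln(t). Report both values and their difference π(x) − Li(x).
π(1837) = 282;  Li(1837) ≈ 293.25;  π(x) − Li(x) ≈ -11.25.

Direct count of primes ≤ 1837 gives π(1837) = 282. Numerical evaluation of the logarithmic integral gives Li(1837) ≈ 293.25. The difference π(x) − Li(x) ≈ -11.25 is typically negative for small/moderate x (Li(x) overestimates), though Littlewood's theorem shows this sign changes infinitely often.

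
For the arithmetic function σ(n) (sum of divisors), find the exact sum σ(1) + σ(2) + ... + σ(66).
Σ_{n ≤ 66} σ(n) = 3631

Compute σ(n) for each 1 ≤ n ≤ 66: σ(1) = 1, σ(2) = 3, σ(3) = 4, σ(4) = 7, σ(5) = 6, σ(6) = 12, σ(7) = 8, σ(8) = 15, σ(9) = 13, σ(10) = 18, σ(11) = 12, σ(12) = 28, σ(13) = 14, σ(14) = 24, σ(15) = 24, σ(16) = 31, σ(17) = 18, σ(18) = 39, σ(19) = 20, σ(20) = 42, σ(21) = 32, σ(22) = 36, σ(23) = 24, σ(24) = 60, σ(25) = 31, σ(26) = 42, σ(27) = 40, σ(28) = 56, σ(29) = 30, σ(30) = 72, σ(31) = 32, σ(32) = 63, σ(33) = 48, σ(34) = 54, σ(35) = 48, σ(36) = 91, σ(37) = 38, σ(38) = 60, σ(39) = 56, σ(40) = 90, σ(41) = 42, σ(42) = 96, σ(43) = 44, σ(44) = 84, σ(45) = 78, σ(46) = 72, σ(47) = 48, σ(48) = 124, σ(49) = 57, σ(50) = 93, σ(51) = 72, σ(52) = 98, σ(53) = 54, σ(54) = 120, σ(55) = 72, σ(56) = 120, σ(57) = 80, σ(58) = 90, σ(59) = 60, σ(60) = 168, σ(61) = 62, σ(62) = 96, σ(63) = 104, σ(64) = 127, σ(65) = 84, σ(66) = 144. Summing all 66 values: 3631. (Average order: Σ_{n ≤ x} σ(n) ~ (π²/12) x². For x = 66, (π²/12)·66² ≈ 3582.67.)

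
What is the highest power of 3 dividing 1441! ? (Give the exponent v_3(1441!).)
v_3(1441!) = 716

Legendre's formula: v_p(n!) = Σ_{k ≥ 1} ⌊n / p^k⌋. For p = 3, n = 1441, the terms are:
  ⌊1441/3^1⌋ = ⌊1441/3⌋ = 480
  ⌊1441/3^2⌋ = ⌊1441/9⌋ = 160
  ⌊1441/3^3⌋ = ⌊1441/27⌋ = 53
  ⌊1441/3^4⌋ = ⌊1441/81⌋ = 17
  ⌊1441/3^5⌋ = ⌊1441/243⌋ = 5
  ⌊1441/3^6⌋ = ⌊1441/729⌋ = 1
(the next term ⌊1441/3^7⌋ = 0, terminating the sum). Summing: v_3(1441!) = 480 + 160 + 53 + 17 + 5 + 1 = 716.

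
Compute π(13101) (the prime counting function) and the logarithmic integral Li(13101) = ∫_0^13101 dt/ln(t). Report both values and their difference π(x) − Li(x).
π(13101) = 1558;  Li(13101) ≈ 1577.77;  π(x) − Li(x) ≈ -19.77.

Direct count of primes ≤ 13101 gives π(13101) = 1558. Numerical evaluation of the logarithmic integral gives Li(13101) ≈ 1577.77. The difference π(x) − Li(x) ≈ -19.77 is typically negative for small/moderate x (Li(x) overestimates), though Littlewood's theorem shows this sign changes infinitely often.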